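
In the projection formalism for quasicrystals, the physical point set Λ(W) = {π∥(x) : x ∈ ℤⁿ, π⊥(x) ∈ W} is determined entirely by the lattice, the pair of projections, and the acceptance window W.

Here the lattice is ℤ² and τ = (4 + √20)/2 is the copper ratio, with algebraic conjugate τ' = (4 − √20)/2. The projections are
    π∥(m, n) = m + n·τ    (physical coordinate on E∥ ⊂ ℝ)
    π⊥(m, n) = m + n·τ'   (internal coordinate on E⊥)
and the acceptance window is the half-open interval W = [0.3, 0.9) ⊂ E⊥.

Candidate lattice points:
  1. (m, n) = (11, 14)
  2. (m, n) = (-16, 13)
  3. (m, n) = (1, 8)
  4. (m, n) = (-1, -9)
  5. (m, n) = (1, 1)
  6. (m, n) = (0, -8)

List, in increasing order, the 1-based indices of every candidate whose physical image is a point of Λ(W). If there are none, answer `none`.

5

Numerically τ ≈ 4.236068 and τ' = −1/τ ≈ -0.236068.
candidate 1: (m,n)=(11,14) → π∥ = 11+14·τ ≈ 70.304952, π⊥ = 11+14·τ' ≈ 7.695048 ∉ [0.3, 0.9) ⇒ out
candidate 2: (m,n)=(-16,13) → π∥ = -16+13·τ ≈ 39.068884, π⊥ = -16+13·τ' ≈ -19.068884 ∉ [0.3, 0.9) ⇒ out
candidate 3: (m,n)=(1,8) → π∥ = 1+8·τ ≈ 34.888544, π⊥ = 1+8·τ' ≈ -0.888544 ∉ [0.3, 0.9) ⇒ out
candidate 4: (m,n)=(-1,-9) → π∥ = -1-9·τ ≈ -39.124612, π⊥ = -1-9·τ' ≈ 1.124612 ∉ [0.3, 0.9) ⇒ out
candidate 5: (m,n)=(1,1) → π∥ = 1+1·τ ≈ 5.236068, π⊥ = 1+1·τ' ≈ 0.763932 ∈ [0.3, 0.9) ⇒ IN Λ
candidate 6: (m,n)=(0,-8) → π∥ = 0-8·τ ≈ -33.888544, π⊥ = 0-8·τ' ≈ 1.888544 ∉ [0.3, 0.9) ⇒ out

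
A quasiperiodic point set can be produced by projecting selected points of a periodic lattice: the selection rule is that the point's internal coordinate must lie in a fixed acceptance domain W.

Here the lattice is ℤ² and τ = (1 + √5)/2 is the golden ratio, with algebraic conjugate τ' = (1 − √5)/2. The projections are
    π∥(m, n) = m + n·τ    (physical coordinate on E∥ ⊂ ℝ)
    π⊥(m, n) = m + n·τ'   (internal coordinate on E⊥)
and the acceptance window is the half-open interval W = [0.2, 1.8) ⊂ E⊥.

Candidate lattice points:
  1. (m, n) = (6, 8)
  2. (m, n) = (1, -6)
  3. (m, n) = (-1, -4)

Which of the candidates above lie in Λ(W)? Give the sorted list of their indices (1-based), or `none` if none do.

Compute τ' = (1−√5)/2 = -0.618034, so π⊥(m,n) = m -0.618034·n.
#1 (6,8): internal coord 6 + (8)·τ' = +1.055728; +1.055728 ∈ [0.2, 1.8) → IN Λ
#2 (1,-6): internal coord 1 + (-6)·τ' = +4.708204; +4.708204 ∉ [0.2, 1.8) → out
#3 (-1,-4): internal coord -1 + (-4)·τ' = +1.472136; +1.472136 ∈ [0.2, 1.8) → IN Λ

1, 3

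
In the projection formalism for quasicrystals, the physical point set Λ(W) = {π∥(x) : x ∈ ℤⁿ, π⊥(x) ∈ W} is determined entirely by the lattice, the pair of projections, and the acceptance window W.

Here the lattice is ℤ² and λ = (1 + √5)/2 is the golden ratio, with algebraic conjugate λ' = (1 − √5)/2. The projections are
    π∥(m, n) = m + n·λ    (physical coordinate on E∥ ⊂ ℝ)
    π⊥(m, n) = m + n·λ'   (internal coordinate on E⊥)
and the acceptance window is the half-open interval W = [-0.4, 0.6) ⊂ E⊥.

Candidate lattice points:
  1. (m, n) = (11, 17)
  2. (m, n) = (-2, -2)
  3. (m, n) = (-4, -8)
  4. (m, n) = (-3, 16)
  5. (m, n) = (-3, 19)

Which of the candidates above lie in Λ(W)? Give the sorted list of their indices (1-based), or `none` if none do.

1

Numerically λ ≈ 1.618034 and λ' = −1/λ ≈ -0.618034.
candidate 1: (m,n)=(11,17) → π∥ = 11+17·λ ≈ 38.506578, π⊥ = 11+17·λ' ≈ 0.493422 ∈ [-0.4, 0.6) ⇒ IN Λ
candidate 2: (m,n)=(-2,-2) → π∥ = -2-2·λ ≈ -5.236068, π⊥ = -2-2·λ' ≈ -0.763932 ∉ [-0.4, 0.6) ⇒ out
candidate 3: (m,n)=(-4,-8) → π∥ = -4-8·λ ≈ -16.944272, π⊥ = -4-8·λ' ≈ 0.944272 ∉ [-0.4, 0.6) ⇒ out
candidate 4: (m,n)=(-3,16) → π∥ = -3+16·λ ≈ 22.888544, π⊥ = -3+16·λ' ≈ -12.888544 ∉ [-0.4, 0.6) ⇒ out
candidate 5: (m,n)=(-3,19) → π∥ = -3+19·λ ≈ 27.742646, π⊥ = -3+19·λ' ≈ -14.742646 ∉ [-0.4, 0.6) ⇒ out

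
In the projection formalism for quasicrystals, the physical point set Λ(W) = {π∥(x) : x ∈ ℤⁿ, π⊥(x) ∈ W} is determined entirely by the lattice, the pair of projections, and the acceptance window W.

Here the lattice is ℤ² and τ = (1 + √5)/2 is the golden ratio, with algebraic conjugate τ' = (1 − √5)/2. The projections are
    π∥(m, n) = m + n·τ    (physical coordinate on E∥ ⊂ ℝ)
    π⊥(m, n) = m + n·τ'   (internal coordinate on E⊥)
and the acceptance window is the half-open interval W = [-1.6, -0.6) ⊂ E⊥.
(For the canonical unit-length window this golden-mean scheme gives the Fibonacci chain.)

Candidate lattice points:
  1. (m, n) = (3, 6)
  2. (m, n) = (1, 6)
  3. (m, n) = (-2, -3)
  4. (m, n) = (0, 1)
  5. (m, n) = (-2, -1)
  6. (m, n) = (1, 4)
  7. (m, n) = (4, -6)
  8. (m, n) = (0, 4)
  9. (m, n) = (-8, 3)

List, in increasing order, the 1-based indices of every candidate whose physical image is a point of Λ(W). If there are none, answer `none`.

τ' = (1−√5)/2 ≈ -0.61803.
[1] lift (3,6): star map gives -0.70820; window check -1.6 ≤ -0.70820 < -0.6 is true → IN Λ
[2] lift (1,6): star map gives -2.70820; window check -1.6 ≤ -2.70820 < -0.6 is false → out
[3] lift (-2,-3): star map gives -0.14590; window check -1.6 ≤ -0.14590 < -0.6 is false → out
[4] lift (0,1): star map gives -0.61803; window check -1.6 ≤ -0.61803 < -0.6 is true → IN Λ
[5] lift (-2,-1): star map gives -1.38197; window check -1.6 ≤ -1.38197 < -0.6 is true → IN Λ
[6] lift (1,4): star map gives -1.47214; window check -1.6 ≤ -1.47214 < -0.6 is true → IN Λ
[7] lift (4,-6): star map gives 7.70820; window check -1.6 ≤ 7.70820 < -0.6 is false → out
[8] lift (0,4): star map gives -2.47214; window check -1.6 ≤ -2.47214 < -0.6 is false → out
[9] lift (-8,3): star map gives -9.85410; window check -1.6 ≤ -9.85410 < -0.6 is false → out

1, 4, 5, 6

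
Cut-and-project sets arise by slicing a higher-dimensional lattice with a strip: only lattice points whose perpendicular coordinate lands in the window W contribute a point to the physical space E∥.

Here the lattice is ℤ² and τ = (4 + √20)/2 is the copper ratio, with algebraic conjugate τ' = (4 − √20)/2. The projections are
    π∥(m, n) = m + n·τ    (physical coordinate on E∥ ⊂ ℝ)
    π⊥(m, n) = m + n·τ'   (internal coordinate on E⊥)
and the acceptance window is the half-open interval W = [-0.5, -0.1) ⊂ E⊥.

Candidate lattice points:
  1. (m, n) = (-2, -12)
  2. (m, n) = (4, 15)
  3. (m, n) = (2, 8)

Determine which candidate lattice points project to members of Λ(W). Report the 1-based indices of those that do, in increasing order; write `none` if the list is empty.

τ' = (4−√20)/2 ≈ -0.2361.
candidate 1: (m,n)=(-2,-12) → π∥ = -2-12·τ ≈ -52.8328, π⊥ = -2-12·τ' ≈ 0.8328 ∉ [-0.5, -0.1) ⇒ out
candidate 2: (m,n)=(4,15) → π∥ = 4+15·τ ≈ 67.5410, π⊥ = 4+15·τ' ≈ 0.4590 ∉ [-0.5, -0.1) ⇒ out
candidate 3: (m,n)=(2,8) → π∥ = 2+8·τ ≈ 35.8885, π⊥ = 2+8·τ' ≈ 0.1115 ∉ [-0.5, -0.1) ⇒ out

none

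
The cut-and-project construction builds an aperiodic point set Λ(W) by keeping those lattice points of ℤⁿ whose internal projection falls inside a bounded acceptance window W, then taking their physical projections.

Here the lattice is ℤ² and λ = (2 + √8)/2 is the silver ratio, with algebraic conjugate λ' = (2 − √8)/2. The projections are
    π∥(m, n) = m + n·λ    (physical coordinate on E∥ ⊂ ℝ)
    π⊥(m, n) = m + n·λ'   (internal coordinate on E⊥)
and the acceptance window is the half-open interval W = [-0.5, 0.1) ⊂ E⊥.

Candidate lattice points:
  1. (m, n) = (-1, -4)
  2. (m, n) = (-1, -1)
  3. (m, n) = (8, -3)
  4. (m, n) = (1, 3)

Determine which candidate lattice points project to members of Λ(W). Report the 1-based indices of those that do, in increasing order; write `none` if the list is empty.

4

Compute λ' = (2−√8)/2 = -0.414214, so π⊥(m,n) = m -0.414214·n.
candidate 1: (m,n)=(-1,-4) → π∥ = -1-4·λ ≈ -10.656854, π⊥ = -1-4·λ' ≈ 0.656854 ∉ [-0.5, 0.1) ⇒ out
candidate 2: (m,n)=(-1,-1) → π∥ = -1-1·λ ≈ -3.414214, π⊥ = -1-1·λ' ≈ -0.585786 ∉ [-0.5, 0.1) ⇒ out
candidate 3: (m,n)=(8,-3) → π∥ = 8-3·λ ≈ 0.757359, π⊥ = 8-3·λ' ≈ 9.242641 ∉ [-0.5, 0.1) ⇒ out
candidate 4: (m,n)=(1,3) → π∥ = 1+3·λ ≈ 8.242641, π⊥ = 1+3·λ' ≈ -0.242641 ∈ [-0.5, 0.1) ⇒ IN Λ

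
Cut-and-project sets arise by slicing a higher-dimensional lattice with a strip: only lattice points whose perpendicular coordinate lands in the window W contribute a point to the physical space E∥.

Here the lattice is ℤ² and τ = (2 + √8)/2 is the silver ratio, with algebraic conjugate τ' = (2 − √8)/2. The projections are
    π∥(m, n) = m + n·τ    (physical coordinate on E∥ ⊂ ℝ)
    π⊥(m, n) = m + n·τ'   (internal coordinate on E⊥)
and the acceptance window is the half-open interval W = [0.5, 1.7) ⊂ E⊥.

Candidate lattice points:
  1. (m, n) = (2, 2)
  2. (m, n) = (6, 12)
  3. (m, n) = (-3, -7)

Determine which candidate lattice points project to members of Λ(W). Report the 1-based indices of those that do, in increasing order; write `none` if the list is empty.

τ' = (2−√8)/2 ≈ -0.414214.
candidate 1: (m,n)=(2,2) → π∥ = 2+2·τ ≈ 6.828427, π⊥ = 2+2·τ' ≈ 1.171573 ∈ [0.5, 1.7) ⇒ IN Λ
candidate 2: (m,n)=(6,12) → π∥ = 6+12·τ ≈ 34.970563, π⊥ = 6+12·τ' ≈ 1.029437 ∈ [0.5, 1.7) ⇒ IN Λ
candidate 3: (m,n)=(-3,-7) → π∥ = -3-7·τ ≈ -19.899495, π⊥ = -3-7·τ' ≈ -0.100505 ∉ [0.5, 1.7) ⇒ out

1, 2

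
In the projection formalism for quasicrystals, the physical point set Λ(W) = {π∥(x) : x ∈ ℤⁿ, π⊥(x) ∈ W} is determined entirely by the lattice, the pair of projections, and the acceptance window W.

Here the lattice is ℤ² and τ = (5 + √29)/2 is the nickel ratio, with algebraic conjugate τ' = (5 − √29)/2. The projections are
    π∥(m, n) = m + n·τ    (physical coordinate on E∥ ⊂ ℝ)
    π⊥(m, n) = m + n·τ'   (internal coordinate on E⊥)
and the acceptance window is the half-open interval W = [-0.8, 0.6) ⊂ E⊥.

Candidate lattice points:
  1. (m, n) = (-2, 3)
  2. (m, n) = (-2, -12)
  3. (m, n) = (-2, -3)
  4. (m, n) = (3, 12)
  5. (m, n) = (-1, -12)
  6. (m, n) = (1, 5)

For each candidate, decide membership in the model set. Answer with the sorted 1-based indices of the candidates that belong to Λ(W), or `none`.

2, 6

Compute τ' = (5−√29)/2 = -0.1926, so π⊥(m,n) = m -0.1926·n.
#1 (-2,3): internal coord -2 + (3)·τ' = -2.5777; -2.5777 ∉ [-0.8, 0.6) → out
#2 (-2,-12): internal coord -2 + (-12)·τ' = +0.3110; +0.3110 ∈ [-0.8, 0.6) → IN Λ
#3 (-2,-3): internal coord -2 + (-3)·τ' = -1.4223; -1.4223 ∉ [-0.8, 0.6) → out
#4 (3,12): internal coord 3 + (12)·τ' = +0.6890; +0.6890 ∉ [-0.8, 0.6) → out
#5 (-1,-12): internal coord -1 + (-12)·τ' = +1.3110; +1.3110 ∉ [-0.8, 0.6) → out
#6 (1,5): internal coord 1 + (5)·τ' = +0.0371; +0.0371 ∈ [-0.8, 0.6) → IN Λ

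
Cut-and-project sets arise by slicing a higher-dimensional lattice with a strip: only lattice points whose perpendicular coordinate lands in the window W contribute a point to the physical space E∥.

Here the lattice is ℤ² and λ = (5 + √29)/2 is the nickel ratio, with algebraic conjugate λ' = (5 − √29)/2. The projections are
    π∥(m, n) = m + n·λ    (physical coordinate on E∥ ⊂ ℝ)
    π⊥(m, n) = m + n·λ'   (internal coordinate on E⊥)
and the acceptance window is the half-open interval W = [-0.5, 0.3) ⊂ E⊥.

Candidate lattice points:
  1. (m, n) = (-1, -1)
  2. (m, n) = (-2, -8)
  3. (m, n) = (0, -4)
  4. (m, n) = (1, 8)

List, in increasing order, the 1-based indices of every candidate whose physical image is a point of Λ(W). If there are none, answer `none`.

2

Compute λ' = (5−√29)/2 = -0.1926, so π⊥(m,n) = m -0.1926·n.
#1 (-1,-1): internal coord -1 + (-1)·λ' = -0.8074; -0.8074 ∉ [-0.5, 0.3) → out
#2 (-2,-8): internal coord -2 + (-8)·λ' = -0.4593; -0.4593 ∈ [-0.5, 0.3) → IN Λ
#3 (0,-4): internal coord 0 + (-4)·λ' = +0.7703; +0.7703 ∉ [-0.5, 0.3) → out
#4 (1,8): internal coord 1 + (8)·λ' = -0.5407; -0.5407 ∉ [-0.5, 0.3) → out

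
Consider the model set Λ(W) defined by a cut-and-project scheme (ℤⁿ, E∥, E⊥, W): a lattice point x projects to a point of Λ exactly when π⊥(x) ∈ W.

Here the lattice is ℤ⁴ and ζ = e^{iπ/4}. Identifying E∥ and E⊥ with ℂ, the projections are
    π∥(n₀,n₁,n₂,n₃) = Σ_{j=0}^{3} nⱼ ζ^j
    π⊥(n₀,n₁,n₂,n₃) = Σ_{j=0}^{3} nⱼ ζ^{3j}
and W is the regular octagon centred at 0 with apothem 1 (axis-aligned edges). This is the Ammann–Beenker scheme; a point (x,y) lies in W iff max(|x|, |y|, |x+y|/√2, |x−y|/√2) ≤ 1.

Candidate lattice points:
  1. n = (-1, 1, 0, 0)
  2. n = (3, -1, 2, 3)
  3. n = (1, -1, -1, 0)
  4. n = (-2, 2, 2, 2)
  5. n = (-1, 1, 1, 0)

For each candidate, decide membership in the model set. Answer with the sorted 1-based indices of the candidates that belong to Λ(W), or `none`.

none

Internal map: ζ^{3j} for j=0..3 gives (1,0), (−√2/2,√2/2), (0,−1), (√2/2,√2/2).
candidate 1: n = (-1, 1, 0, 0) → π⊥ ≈ (-1.707107, +0.707107); max(|x|,|y|,|x±y|/√2) = 1.707107 > 1 ⇒ ∉ W
candidate 2: n = (3, -1, 2, 3) → π⊥ ≈ (+5.828427, -0.585786); max(|x|,|y|,|x±y|/√2) = 5.828427 > 1 ⇒ ∉ W
candidate 3: n = (1, -1, -1, 0) → π⊥ ≈ (+1.707107, +0.292893); max(|x|,|y|,|x±y|/√2) = 1.707107 > 1 ⇒ ∉ W
candidate 4: n = (-2, 2, 2, 2) → π⊥ ≈ (-2.000000, +0.828427); max(|x|,|y|,|x±y|/√2) = 2.000000 > 1 ⇒ ∉ W
candidate 5: n = (-1, 1, 1, 0) → π⊥ ≈ (-1.707107, -0.292893); max(|x|,|y|,|x±y|/√2) = 1.707107 > 1 ⇒ ∉ W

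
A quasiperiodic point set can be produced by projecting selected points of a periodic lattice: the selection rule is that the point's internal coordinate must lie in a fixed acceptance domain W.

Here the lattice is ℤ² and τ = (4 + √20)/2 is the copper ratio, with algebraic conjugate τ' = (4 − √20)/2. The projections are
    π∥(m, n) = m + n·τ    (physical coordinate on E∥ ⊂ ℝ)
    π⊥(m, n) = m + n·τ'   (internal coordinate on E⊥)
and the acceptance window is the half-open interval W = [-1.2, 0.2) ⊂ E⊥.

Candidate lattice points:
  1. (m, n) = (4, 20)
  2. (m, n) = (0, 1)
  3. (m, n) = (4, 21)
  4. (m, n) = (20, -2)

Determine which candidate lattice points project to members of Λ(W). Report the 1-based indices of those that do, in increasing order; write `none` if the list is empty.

Numerically τ ≈ 4.2361 and τ' = −1/τ ≈ -0.2361.
#1 (4,20): internal coord 4 + (20)·τ' = -0.7214; -0.7214 ∈ [-1.2, 0.2) → IN Λ
#2 (0,1): internal coord 0 + (1)·τ' = -0.2361; -0.2361 ∈ [-1.2, 0.2) → IN Λ
#3 (4,21): internal coord 4 + (21)·τ' = -0.9574; -0.9574 ∈ [-1.2, 0.2) → IN Λ
#4 (20,-2): internal coord 20 + (-2)·τ' = +20.4721; +20.4721 ∉ [-1.2, 0.2) → out

1, 2, 3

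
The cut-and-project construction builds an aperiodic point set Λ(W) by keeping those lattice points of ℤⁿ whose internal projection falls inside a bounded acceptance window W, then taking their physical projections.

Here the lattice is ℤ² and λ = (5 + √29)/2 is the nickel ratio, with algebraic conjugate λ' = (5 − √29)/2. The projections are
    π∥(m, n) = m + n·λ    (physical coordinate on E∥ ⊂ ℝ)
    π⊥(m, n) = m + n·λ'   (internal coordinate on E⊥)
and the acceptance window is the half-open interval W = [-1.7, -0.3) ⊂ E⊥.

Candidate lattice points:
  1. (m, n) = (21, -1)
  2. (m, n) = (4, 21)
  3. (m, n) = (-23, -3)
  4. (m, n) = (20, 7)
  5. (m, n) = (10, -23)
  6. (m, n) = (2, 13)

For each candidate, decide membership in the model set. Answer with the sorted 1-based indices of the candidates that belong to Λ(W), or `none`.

Compute λ' = (5−√29)/2 = -0.192582, so π⊥(m,n) = m -0.192582·n.
#1 (21,-1): internal coord 21 + (-1)·λ' = +21.192582; +21.192582 ∉ [-1.7, -0.3) → out
#2 (4,21): internal coord 4 + (21)·λ' = -0.044230; -0.044230 ∉ [-1.7, -0.3) → out
#3 (-23,-3): internal coord -23 + (-3)·λ' = -22.422253; -22.422253 ∉ [-1.7, -0.3) → out
#4 (20,7): internal coord 20 + (7)·λ' = +18.651923; +18.651923 ∉ [-1.7, -0.3) → out
#5 (10,-23): internal coord 10 + (-23)·λ' = +14.429395; +14.429395 ∉ [-1.7, -0.3) → out
#6 (2,13): internal coord 2 + (13)·λ' = -0.503571; -0.503571 ∈ [-1.7, -0.3) → IN Λ

6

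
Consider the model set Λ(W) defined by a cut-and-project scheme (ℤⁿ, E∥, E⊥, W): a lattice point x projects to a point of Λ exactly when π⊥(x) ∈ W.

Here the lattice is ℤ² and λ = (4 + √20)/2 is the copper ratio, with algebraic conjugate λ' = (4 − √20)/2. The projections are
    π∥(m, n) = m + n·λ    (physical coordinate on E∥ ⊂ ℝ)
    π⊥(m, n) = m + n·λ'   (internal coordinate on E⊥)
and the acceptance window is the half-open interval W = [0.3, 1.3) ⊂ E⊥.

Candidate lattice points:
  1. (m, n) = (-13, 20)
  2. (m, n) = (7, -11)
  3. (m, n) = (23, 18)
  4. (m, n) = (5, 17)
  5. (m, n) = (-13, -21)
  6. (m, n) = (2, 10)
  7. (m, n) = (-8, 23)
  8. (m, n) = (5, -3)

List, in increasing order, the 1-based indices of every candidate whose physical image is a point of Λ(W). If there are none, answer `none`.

λ' = (4−√20)/2 ≈ -0.23607.
[1] lift (-13,20): star map gives -17.72136; window check 0.3 ≤ -17.72136 < 1.3 is false → out
[2] lift (7,-11): star map gives 9.59675; window check 0.3 ≤ 9.59675 < 1.3 is false → out
[3] lift (23,18): star map gives 18.75078; window check 0.3 ≤ 18.75078 < 1.3 is false → out
[4] lift (5,17): star map gives 0.98684; window check 0.3 ≤ 0.98684 < 1.3 is true → IN Λ
[5] lift (-13,-21): star map gives -8.04257; window check 0.3 ≤ -8.04257 < 1.3 is false → out
[6] lift (2,10): star map gives -0.36068; window check 0.3 ≤ -0.36068 < 1.3 is false → out
[7] lift (-8,23): star map gives -13.42956; window check 0.3 ≤ -13.42956 < 1.3 is false → out
[8] lift (5,-3): star map gives 5.70820; window check 0.3 ≤ 5.70820 < 1.3 is false → out

4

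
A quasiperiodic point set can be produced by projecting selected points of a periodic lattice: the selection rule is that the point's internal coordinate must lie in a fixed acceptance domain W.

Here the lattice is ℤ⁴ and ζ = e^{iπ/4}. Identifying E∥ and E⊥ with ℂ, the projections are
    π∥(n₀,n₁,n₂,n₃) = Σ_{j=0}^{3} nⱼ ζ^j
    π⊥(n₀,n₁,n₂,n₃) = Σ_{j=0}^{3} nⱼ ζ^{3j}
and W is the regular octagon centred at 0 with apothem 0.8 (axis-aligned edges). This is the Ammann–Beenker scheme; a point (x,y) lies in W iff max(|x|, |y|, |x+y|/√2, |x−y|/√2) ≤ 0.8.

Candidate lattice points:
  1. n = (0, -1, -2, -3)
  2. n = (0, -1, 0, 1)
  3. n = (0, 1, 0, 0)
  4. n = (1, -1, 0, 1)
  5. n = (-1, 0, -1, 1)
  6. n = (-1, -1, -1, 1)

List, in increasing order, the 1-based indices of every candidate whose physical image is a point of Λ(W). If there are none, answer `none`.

none

With ζ = e^{iπ/4} the internal vectors are ζ^0,ζ^3,ζ^6,ζ^9.
candidate 1: n = (0, -1, -2, -3) → π⊥ ≈ (-1.4142, -0.8284); max(|x|,|y|,|x±y|/√2) = 1.5858 > 0.8 ⇒ ∉ W
candidate 2: n = (0, -1, 0, 1) → π⊥ ≈ (+1.4142, +0.0000); max(|x|,|y|,|x±y|/√2) = 1.4142 > 0.8 ⇒ ∉ W
candidate 3: n = (0, 1, 0, 0) → π⊥ ≈ (-0.7071, +0.7071); max(|x|,|y|,|x±y|/√2) = 1.0000 > 0.8 ⇒ ∉ W
candidate 4: n = (1, -1, 0, 1) → π⊥ ≈ (+2.4142, +0.0000); max(|x|,|y|,|x±y|/√2) = 2.4142 > 0.8 ⇒ ∉ W
candidate 5: n = (-1, 0, -1, 1) → π⊥ ≈ (-0.2929, +1.7071); max(|x|,|y|,|x±y|/√2) = 1.7071 > 0.8 ⇒ ∉ W
candidate 6: n = (-1, -1, -1, 1) → π⊥ ≈ (+0.4142, +1.0000); max(|x|,|y|,|x±y|/√2) = 1.0000 > 0.8 ⇒ ∉ W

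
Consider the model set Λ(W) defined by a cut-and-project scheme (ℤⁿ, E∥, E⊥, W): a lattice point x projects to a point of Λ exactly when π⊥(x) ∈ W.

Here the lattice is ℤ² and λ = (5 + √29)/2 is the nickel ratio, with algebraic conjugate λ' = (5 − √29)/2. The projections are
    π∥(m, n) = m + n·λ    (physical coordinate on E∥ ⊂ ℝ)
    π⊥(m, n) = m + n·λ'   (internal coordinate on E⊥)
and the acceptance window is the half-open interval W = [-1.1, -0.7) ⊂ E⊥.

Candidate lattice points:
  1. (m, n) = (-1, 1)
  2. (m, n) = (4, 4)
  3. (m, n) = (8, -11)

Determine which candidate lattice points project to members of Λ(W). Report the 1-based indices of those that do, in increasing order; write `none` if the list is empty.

λ' = (5−√29)/2 ≈ -0.19258.
candidate 1: (m,n)=(-1,1) → π∥ = -1+1·λ ≈ 4.19258, π⊥ = -1+1·λ' ≈ -1.19258 ∉ [-1.1, -0.7) ⇒ out
candidate 2: (m,n)=(4,4) → π∥ = 4+4·λ ≈ 24.77033, π⊥ = 4+4·λ' ≈ 3.22967 ∉ [-1.1, -0.7) ⇒ out
candidate 3: (m,n)=(8,-11) → π∥ = 8-11·λ ≈ -49.11841, π⊥ = 8-11·λ' ≈ 10.11841 ∉ [-1.1, -0.7) ⇒ out

none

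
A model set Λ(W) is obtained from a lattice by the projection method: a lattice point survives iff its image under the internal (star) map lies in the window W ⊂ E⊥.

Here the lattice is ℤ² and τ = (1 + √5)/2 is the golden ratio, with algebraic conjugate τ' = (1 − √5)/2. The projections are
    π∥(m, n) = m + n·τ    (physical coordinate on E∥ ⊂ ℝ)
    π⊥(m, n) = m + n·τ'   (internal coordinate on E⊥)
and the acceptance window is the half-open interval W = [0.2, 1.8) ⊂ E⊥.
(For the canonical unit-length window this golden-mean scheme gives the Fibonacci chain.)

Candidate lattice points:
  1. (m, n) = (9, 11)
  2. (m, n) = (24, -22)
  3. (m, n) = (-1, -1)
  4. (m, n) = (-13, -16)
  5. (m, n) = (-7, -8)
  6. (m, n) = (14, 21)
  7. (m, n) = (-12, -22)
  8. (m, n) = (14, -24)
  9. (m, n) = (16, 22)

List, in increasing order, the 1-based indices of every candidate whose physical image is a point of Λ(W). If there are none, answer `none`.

6, 7

Numerically τ ≈ 1.6180 and τ' = −1/τ ≈ -0.6180.
candidate 1: (m,n)=(9,11) → π∥ = 9+11·τ ≈ 26.7984, π⊥ = 9+11·τ' ≈ 2.2016 ∉ [0.2, 1.8) ⇒ out
candidate 2: (m,n)=(24,-22) → π∥ = 24-22·τ ≈ -11.5967, π⊥ = 24-22·τ' ≈ 37.5967 ∉ [0.2, 1.8) ⇒ out
candidate 3: (m,n)=(-1,-1) → π∥ = -1-1·τ ≈ -2.6180, π⊥ = -1-1·τ' ≈ -0.3820 ∉ [0.2, 1.8) ⇒ out
candidate 4: (m,n)=(-13,-16) → π∥ = -13-16·τ ≈ -38.8885, π⊥ = -13-16·τ' ≈ -3.1115 ∉ [0.2, 1.8) ⇒ out
candidate 5: (m,n)=(-7,-8) → π∥ = -7-8·τ ≈ -19.9443, π⊥ = -7-8·τ' ≈ -2.0557 ∉ [0.2, 1.8) ⇒ out
candidate 6: (m,n)=(14,21) → π∥ = 14+21·τ ≈ 47.9787, π⊥ = 14+21·τ' ≈ 1.0213 ∈ [0.2, 1.8) ⇒ IN Λ
candidate 7: (m,n)=(-12,-22) → π∥ = -12-22·τ ≈ -47.5967, π⊥ = -12-22·τ' ≈ 1.5967 ∈ [0.2, 1.8) ⇒ IN Λ
candidate 8: (m,n)=(14,-24) → π∥ = 14-24·τ ≈ -24.8328, π⊥ = 14-24·τ' ≈ 28.8328 ∉ [0.2, 1.8) ⇒ out
candidate 9: (m,n)=(16,22) → π∥ = 16+22·τ ≈ 51.5967, π⊥ = 16+22·τ' ≈ 2.4033 ∉ [0.2, 1.8) ⇒ out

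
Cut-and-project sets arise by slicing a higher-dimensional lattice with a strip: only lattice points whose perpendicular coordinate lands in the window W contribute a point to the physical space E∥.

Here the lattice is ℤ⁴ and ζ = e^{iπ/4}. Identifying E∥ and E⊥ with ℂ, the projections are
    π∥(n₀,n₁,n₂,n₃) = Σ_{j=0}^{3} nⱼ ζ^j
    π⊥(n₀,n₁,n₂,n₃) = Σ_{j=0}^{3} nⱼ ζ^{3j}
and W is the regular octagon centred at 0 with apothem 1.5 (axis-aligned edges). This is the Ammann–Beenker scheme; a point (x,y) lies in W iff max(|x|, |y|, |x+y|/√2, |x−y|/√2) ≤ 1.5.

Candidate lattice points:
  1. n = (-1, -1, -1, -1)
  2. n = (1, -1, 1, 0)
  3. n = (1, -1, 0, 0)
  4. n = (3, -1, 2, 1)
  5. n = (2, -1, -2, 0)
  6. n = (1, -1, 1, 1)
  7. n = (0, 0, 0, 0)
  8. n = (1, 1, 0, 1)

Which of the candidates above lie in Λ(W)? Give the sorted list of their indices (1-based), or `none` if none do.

With ζ = e^{iπ/4} the internal vectors are ζ^0,ζ^3,ζ^6,ζ^9.
candidate 1: n = (-1, -1, -1, -1) → π⊥ ≈ (-1.000000, -0.414214); max(|x|,|y|,|x±y|/√2) = 1.000000 ≤ 1.5 ⇒ ∈ W
candidate 2: n = (1, -1, 1, 0) → π⊥ ≈ (+1.707107, -1.707107); max(|x|,|y|,|x±y|/√2) = 2.414214 > 1.5 ⇒ ∉ W
candidate 3: n = (1, -1, 0, 0) → π⊥ ≈ (+1.707107, -0.707107); max(|x|,|y|,|x±y|/√2) = 1.707107 > 1.5 ⇒ ∉ W
candidate 4: n = (3, -1, 2, 1) → π⊥ ≈ (+4.414214, -2.000000); max(|x|,|y|,|x±y|/√2) = 4.535534 > 1.5 ⇒ ∉ W
candidate 5: n = (2, -1, -2, 0) → π⊥ ≈ (+2.707107, +1.292893); max(|x|,|y|,|x±y|/√2) = 2.828427 > 1.5 ⇒ ∉ W
candidate 6: n = (1, -1, 1, 1) → π⊥ ≈ (+2.414214, -1.000000); max(|x|,|y|,|x±y|/√2) = 2.414214 > 1.5 ⇒ ∉ W
candidate 7: n = (0, 0, 0, 0) → π⊥ ≈ (+0.000000, +0.000000); max(|x|,|y|,|x±y|/√2) = 0.000000 ≤ 1.5 ⇒ ∈ W
candidate 8: n = (1, 1, 0, 1) → π⊥ ≈ (+1.000000, +1.414214); max(|x|,|y|,|x±y|/√2) = 1.707107 > 1.5 ⇒ ∉ W

1, 7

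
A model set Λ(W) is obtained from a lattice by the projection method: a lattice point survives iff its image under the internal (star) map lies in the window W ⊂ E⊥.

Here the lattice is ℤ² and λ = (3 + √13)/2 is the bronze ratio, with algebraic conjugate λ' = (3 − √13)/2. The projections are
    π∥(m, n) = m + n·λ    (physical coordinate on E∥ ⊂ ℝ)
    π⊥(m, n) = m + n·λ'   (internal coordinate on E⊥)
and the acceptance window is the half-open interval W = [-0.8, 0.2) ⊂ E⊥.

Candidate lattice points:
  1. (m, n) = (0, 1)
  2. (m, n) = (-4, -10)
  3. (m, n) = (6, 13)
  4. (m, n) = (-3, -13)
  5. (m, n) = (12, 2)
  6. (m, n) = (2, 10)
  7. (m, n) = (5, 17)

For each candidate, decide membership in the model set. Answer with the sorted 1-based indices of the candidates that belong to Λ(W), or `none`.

Compute λ' = (3−√13)/2 = -0.30278, so π⊥(m,n) = m -0.30278·n.
#1 (0,1): internal coord 0 + (1)·λ' = -0.30278; -0.30278 ∈ [-0.8, 0.2) → IN Λ
#2 (-4,-10): internal coord -4 + (-10)·λ' = -0.97224; -0.97224 ∉ [-0.8, 0.2) → out
#3 (6,13): internal coord 6 + (13)·λ' = +2.06392; +2.06392 ∉ [-0.8, 0.2) → out
#4 (-3,-13): internal coord -3 + (-13)·λ' = +0.93608; +0.93608 ∉ [-0.8, 0.2) → out
#5 (12,2): internal coord 12 + (2)·λ' = +11.39445; +11.39445 ∉ [-0.8, 0.2) → out
#6 (2,10): internal coord 2 + (10)·λ' = -1.02776; -1.02776 ∉ [-0.8, 0.2) → out
#7 (5,17): internal coord 5 + (17)·λ' = -0.14719; -0.14719 ∈ [-0.8, 0.2) → IN Λ

1, 7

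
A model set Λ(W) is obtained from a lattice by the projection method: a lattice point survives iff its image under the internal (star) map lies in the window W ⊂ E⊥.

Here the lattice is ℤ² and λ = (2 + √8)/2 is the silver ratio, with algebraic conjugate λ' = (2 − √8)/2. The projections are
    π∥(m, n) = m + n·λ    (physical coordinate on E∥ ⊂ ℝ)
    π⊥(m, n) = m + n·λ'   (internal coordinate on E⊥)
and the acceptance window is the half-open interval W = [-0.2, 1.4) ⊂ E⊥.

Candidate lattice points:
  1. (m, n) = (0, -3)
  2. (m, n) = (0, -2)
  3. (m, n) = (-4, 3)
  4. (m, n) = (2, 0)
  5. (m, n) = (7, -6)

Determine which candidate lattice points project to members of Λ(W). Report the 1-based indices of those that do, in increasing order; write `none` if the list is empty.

1, 2

Compute λ' = (2−√8)/2 = -0.414214, so π⊥(m,n) = m -0.414214·n.
candidate 1: (m,n)=(0,-3) → π∥ = 0-3·λ ≈ -7.242641, π⊥ = 0-3·λ' ≈ 1.242641 ∈ [-0.2, 1.4) ⇒ IN Λ
candidate 2: (m,n)=(0,-2) → π∥ = 0-2·λ ≈ -4.828427, π⊥ = 0-2·λ' ≈ 0.828427 ∈ [-0.2, 1.4) ⇒ IN Λ
candidate 3: (m,n)=(-4,3) → π∥ = -4+3·λ ≈ 3.242641, π⊥ = -4+3·λ' ≈ -5.242641 ∉ [-0.2, 1.4) ⇒ out
candidate 4: (m,n)=(2,0) → π∥ = 2+0·λ ≈ 2.000000, π⊥ = 2+0·λ' ≈ 2.000000 ∉ [-0.2, 1.4) ⇒ out
candidate 5: (m,n)=(7,-6) → π∥ = 7-6·λ ≈ -7.485281, π⊥ = 7-6·λ' ≈ 9.485281 ∉ [-0.2, 1.4) ⇒ out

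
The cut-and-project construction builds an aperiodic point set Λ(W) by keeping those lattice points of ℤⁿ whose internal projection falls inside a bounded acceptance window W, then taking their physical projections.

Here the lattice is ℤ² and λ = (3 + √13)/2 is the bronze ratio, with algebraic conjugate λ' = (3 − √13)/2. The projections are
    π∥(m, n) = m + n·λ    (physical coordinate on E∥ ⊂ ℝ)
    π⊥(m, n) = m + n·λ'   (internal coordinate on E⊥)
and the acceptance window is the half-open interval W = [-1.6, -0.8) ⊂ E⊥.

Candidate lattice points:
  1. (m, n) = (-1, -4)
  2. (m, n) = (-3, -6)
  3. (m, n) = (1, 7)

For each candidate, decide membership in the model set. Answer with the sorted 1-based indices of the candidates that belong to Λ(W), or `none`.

Compute λ' = (3−√13)/2 = -0.3028, so π⊥(m,n) = m -0.3028·n.
#1 (-1,-4): internal coord -1 + (-4)·λ' = +0.2111; +0.2111 ∉ [-1.6, -0.8) → out
#2 (-3,-6): internal coord -3 + (-6)·λ' = -1.1833; -1.1833 ∈ [-1.6, -0.8) → IN Λ
#3 (1,7): internal coord 1 + (7)·λ' = -1.1194; -1.1194 ∈ [-1.6, -0.8) → IN Λ

2, 3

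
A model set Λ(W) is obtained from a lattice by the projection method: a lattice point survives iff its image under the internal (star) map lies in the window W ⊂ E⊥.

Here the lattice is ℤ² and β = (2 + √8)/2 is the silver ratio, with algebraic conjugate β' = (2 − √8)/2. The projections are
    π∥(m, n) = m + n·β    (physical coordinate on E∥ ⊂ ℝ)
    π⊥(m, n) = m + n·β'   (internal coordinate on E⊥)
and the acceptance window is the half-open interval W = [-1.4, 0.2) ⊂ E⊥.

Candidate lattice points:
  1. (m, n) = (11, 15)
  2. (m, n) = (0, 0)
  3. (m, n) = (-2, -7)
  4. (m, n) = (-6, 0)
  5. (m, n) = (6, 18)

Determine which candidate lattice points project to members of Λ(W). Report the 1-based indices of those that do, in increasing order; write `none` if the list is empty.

Compute β' = (2−√8)/2 = -0.41421, so π⊥(m,n) = m -0.41421·n.
candidate 1: (m,n)=(11,15) → π∥ = 11+15·β ≈ 47.21320, π⊥ = 11+15·β' ≈ 4.78680 ∉ [-1.4, 0.2) ⇒ out
candidate 2: (m,n)=(0,0) → π∥ = 0+0·β ≈ 0.00000, π⊥ = 0+0·β' ≈ 0.00000 ∈ [-1.4, 0.2) ⇒ IN Λ
candidate 3: (m,n)=(-2,-7) → π∥ = -2-7·β ≈ -18.89949, π⊥ = -2-7·β' ≈ 0.89949 ∉ [-1.4, 0.2) ⇒ out
candidate 4: (m,n)=(-6,0) → π∥ = -6+0·β ≈ -6.00000, π⊥ = -6+0·β' ≈ -6.00000 ∉ [-1.4, 0.2) ⇒ out
candidate 5: (m,n)=(6,18) → π∥ = 6+18·β ≈ 49.45584, π⊥ = 6+18·β' ≈ -1.45584 ∉ [-1.4, 0.2) ⇒ out

2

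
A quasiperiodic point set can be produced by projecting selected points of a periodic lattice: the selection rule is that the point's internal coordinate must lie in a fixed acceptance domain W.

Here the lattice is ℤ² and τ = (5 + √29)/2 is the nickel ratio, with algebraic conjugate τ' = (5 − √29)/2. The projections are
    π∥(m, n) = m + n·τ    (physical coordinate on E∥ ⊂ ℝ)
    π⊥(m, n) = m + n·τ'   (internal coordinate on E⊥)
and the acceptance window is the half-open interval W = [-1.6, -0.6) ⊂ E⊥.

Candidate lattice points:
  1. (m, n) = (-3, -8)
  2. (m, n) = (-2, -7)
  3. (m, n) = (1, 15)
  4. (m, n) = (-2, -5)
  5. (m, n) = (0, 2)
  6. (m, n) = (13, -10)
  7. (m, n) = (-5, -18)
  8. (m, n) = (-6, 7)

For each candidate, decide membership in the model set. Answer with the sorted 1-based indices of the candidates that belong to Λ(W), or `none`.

Compute τ' = (5−√29)/2 = -0.19258, so π⊥(m,n) = m -0.19258·n.
candidate 1: (m,n)=(-3,-8) → π∥ = -3-8·τ ≈ -44.54066, π⊥ = -3-8·τ' ≈ -1.45934 ∈ [-1.6, -0.6) ⇒ IN Λ
candidate 2: (m,n)=(-2,-7) → π∥ = -2-7·τ ≈ -38.34808, π⊥ = -2-7·τ' ≈ -0.65192 ∈ [-1.6, -0.6) ⇒ IN Λ
candidate 3: (m,n)=(1,15) → π∥ = 1+15·τ ≈ 78.88874, π⊥ = 1+15·τ' ≈ -1.88874 ∉ [-1.6, -0.6) ⇒ out
candidate 4: (m,n)=(-2,-5) → π∥ = -2-5·τ ≈ -27.96291, π⊥ = -2-5·τ' ≈ -1.03709 ∈ [-1.6, -0.6) ⇒ IN Λ
candidate 5: (m,n)=(0,2) → π∥ = 0+2·τ ≈ 10.38516, π⊥ = 0+2·τ' ≈ -0.38516 ∉ [-1.6, -0.6) ⇒ out
candidate 6: (m,n)=(13,-10) → π∥ = 13-10·τ ≈ -38.92582, π⊥ = 13-10·τ' ≈ 14.92582 ∉ [-1.6, -0.6) ⇒ out
candidate 7: (m,n)=(-5,-18) → π∥ = -5-18·τ ≈ -98.46648, π⊥ = -5-18·τ' ≈ -1.53352 ∈ [-1.6, -0.6) ⇒ IN Λ
candidate 8: (m,n)=(-6,7) → π∥ = -6+7·τ ≈ 30.34808, π⊥ = -6+7·τ' ≈ -7.34808 ∉ [-1.6, -0.6) ⇒ out

1, 2, 4, 7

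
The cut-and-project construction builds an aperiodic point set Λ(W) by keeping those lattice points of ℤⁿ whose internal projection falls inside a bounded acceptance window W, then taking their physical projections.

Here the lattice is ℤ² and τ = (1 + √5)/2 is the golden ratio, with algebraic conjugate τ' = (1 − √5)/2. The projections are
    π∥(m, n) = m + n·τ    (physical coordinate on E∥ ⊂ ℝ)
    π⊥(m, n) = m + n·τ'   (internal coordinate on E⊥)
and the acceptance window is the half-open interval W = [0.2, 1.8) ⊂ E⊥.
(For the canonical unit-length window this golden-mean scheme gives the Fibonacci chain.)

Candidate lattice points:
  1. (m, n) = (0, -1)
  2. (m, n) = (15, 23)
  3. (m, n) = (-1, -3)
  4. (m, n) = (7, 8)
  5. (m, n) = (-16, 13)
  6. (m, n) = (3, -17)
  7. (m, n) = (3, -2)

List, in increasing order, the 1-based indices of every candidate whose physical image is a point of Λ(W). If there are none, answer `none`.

Compute τ' = (1−√5)/2 = -0.61803, so π⊥(m,n) = m -0.61803·n.
#1 (0,-1): internal coord 0 + (-1)·τ' = +0.61803; +0.61803 ∈ [0.2, 1.8) → IN Λ
#2 (15,23): internal coord 15 + (23)·τ' = +0.78522; +0.78522 ∈ [0.2, 1.8) → IN Λ
#3 (-1,-3): internal coord -1 + (-3)·τ' = +0.85410; +0.85410 ∈ [0.2, 1.8) → IN Λ
#4 (7,8): internal coord 7 + (8)·τ' = +2.05573; +2.05573 ∉ [0.2, 1.8) → out
#5 (-16,13): internal coord -16 + (13)·τ' = -24.03444; -24.03444 ∉ [0.2, 1.8) → out
#6 (3,-17): internal coord 3 + (-17)·τ' = +13.50658; +13.50658 ∉ [0.2, 1.8) → out
#7 (3,-2): internal coord 3 + (-2)·τ' = +4.23607; +4.23607 ∉ [0.2, 1.8) → out

1, 2, 3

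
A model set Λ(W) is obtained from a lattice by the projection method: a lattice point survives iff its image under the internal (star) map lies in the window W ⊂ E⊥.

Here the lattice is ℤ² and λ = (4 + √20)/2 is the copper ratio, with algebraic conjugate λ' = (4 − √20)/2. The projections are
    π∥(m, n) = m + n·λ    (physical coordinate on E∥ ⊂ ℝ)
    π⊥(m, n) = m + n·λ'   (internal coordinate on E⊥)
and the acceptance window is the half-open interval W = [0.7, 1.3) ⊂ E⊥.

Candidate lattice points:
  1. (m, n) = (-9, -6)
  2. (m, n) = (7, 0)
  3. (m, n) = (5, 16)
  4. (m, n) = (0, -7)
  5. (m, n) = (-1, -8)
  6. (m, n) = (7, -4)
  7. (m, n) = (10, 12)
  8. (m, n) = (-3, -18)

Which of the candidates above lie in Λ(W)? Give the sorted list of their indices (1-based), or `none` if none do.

Numerically λ ≈ 4.2361 and λ' = −1/λ ≈ -0.2361.
[1] lift (-9,-6): star map gives -7.5836; window check 0.7 ≤ -7.5836 < 1.3 is false → out
[2] lift (7,0): star map gives 7.0000; window check 0.7 ≤ 7.0000 < 1.3 is false → out
[3] lift (5,16): star map gives 1.2229; window check 0.7 ≤ 1.2229 < 1.3 is true → IN Λ
[4] lift (0,-7): star map gives 1.6525; window check 0.7 ≤ 1.6525 < 1.3 is false → out
[5] lift (-1,-8): star map gives 0.8885; window check 0.7 ≤ 0.8885 < 1.3 is true → IN Λ
[6] lift (7,-4): star map gives 7.9443; window check 0.7 ≤ 7.9443 < 1.3 is false → out
[7] lift (10,12): star map gives 7.1672; window check 0.7 ≤ 7.1672 < 1.3 is false → out
[8] lift (-3,-18): star map gives 1.2492; window check 0.7 ≤ 1.2492 < 1.3 is true → IN Λ

3, 5, 8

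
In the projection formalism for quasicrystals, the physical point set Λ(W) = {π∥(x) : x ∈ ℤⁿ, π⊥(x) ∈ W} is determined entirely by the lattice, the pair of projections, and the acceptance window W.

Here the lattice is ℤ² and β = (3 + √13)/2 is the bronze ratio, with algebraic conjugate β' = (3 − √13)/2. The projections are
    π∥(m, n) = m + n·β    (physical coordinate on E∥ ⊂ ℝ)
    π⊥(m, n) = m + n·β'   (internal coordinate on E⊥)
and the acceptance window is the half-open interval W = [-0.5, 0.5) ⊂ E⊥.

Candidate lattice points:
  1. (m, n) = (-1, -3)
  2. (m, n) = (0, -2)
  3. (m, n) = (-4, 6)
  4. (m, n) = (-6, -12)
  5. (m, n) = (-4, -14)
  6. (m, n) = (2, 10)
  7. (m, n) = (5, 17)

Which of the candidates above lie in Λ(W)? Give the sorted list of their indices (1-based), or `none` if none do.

1, 5, 7

Compute β' = (3−√13)/2 = -0.302776, so π⊥(m,n) = m -0.302776·n.
[1] lift (-1,-3): star map gives -0.091673; window check -0.5 ≤ -0.091673 < 0.5 is true → IN Λ
[2] lift (0,-2): star map gives 0.605551; window check -0.5 ≤ 0.605551 < 0.5 is false → out
[3] lift (-4,6): star map gives -5.816654; window check -0.5 ≤ -5.816654 < 0.5 is false → out
[4] lift (-6,-12): star map gives -2.366692; window check -0.5 ≤ -2.366692 < 0.5 is false → out
[5] lift (-4,-14): star map gives 0.238859; window check -0.5 ≤ 0.238859 < 0.5 is true → IN Λ
[6] lift (2,10): star map gives -1.027756; window check -0.5 ≤ -1.027756 < 0.5 is false → out
[7] lift (5,17): star map gives -0.147186; window check -0.5 ≤ -0.147186 < 0.5 is true → IN Λ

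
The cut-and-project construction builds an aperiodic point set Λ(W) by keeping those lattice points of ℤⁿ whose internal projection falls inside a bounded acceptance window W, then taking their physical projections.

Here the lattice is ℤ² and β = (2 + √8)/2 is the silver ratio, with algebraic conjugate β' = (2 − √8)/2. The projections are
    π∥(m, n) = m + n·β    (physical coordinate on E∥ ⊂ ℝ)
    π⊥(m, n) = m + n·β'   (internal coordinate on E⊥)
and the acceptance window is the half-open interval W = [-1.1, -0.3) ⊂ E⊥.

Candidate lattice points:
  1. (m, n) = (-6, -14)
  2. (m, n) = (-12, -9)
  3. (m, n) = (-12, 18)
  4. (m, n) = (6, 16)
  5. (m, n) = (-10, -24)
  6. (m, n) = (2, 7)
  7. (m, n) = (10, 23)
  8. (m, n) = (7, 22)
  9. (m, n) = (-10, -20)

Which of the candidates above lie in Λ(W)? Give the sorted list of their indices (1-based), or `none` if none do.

4, 6

Numerically β ≈ 2.414214 and β' = −1/β ≈ -0.414214.
#1 (-6,-14): internal coord -6 + (-14)·β' = -0.201010; -0.201010 ∉ [-1.1, -0.3) → out
#2 (-12,-9): internal coord -12 + (-9)·β' = -8.272078; -8.272078 ∉ [-1.1, -0.3) → out
#3 (-12,18): internal coord -12 + (18)·β' = -19.455844; -19.455844 ∉ [-1.1, -0.3) → out
#4 (6,16): internal coord 6 + (16)·β' = -0.627417; -0.627417 ∈ [-1.1, -0.3) → IN Λ
#5 (-10,-24): internal coord -10 + (-24)·β' = -0.058875; -0.058875 ∉ [-1.1, -0.3) → out
#6 (2,7): internal coord 2 + (7)·β' = -0.899495; -0.899495 ∈ [-1.1, -0.3) → IN Λ
#7 (10,23): internal coord 10 + (23)·β' = +0.473088; +0.473088 ∉ [-1.1, -0.3) → out
#8 (7,22): internal coord 7 + (22)·β' = -2.112698; -2.112698 ∉ [-1.1, -0.3) → out
#9 (-10,-20): internal coord -10 + (-20)·β' = -1.715729; -1.715729 ∉ [-1.1, -0.3) → out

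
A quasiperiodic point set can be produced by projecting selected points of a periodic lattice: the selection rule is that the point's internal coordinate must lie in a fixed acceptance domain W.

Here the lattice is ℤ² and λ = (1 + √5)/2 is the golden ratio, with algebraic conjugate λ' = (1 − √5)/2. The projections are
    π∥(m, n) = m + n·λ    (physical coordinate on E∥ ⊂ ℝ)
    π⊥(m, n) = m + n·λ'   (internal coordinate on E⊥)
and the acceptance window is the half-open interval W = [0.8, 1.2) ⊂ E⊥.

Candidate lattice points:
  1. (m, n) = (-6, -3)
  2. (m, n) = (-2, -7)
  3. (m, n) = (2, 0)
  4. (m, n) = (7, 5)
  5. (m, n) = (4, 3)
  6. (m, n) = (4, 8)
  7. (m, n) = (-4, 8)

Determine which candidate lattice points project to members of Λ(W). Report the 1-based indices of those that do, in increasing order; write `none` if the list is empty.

none

Compute λ' = (1−√5)/2 = -0.61803, so π⊥(m,n) = m -0.61803·n.
#1 (-6,-3): internal coord -6 + (-3)·λ' = -4.14590; -4.14590 ∉ [0.8, 1.2) → out
#2 (-2,-7): internal coord -2 + (-7)·λ' = +2.32624; +2.32624 ∉ [0.8, 1.2) → out
#3 (2,0): internal coord 2 + (0)·λ' = +2.00000; +2.00000 ∉ [0.8, 1.2) → out
#4 (7,5): internal coord 7 + (5)·λ' = +3.90983; +3.90983 ∉ [0.8, 1.2) → out
#5 (4,3): internal coord 4 + (3)·λ' = +2.14590; +2.14590 ∉ [0.8, 1.2) → out
#6 (4,8): internal coord 4 + (8)·λ' = -0.94427; -0.94427 ∉ [0.8, 1.2) → out
#7 (-4,8): internal coord -4 + (8)·λ' = -8.94427; -8.94427 ∉ [0.8, 1.2) → out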